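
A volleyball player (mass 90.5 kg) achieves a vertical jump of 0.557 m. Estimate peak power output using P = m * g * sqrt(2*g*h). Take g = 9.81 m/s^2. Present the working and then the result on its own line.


2 * g * h = 2 * 9.81 * 0.557 = 10.92834
sqrt(10.92834) = 3.305804 m/s
P = 90.5 * 9.81 * 3.305804 = 2934.91 W

2934.91 W


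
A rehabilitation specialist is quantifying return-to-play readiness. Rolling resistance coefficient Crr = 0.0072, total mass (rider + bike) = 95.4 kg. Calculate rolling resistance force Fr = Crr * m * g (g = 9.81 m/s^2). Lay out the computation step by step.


Fr = Crr * m * g
= 0.0072 * 95.4 * 9.81
= 6.738 N

6.738 N


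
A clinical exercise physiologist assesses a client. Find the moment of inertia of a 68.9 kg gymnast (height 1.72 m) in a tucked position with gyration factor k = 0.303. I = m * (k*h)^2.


Radius of gyration = 0.303 * 1.72 = 0.52116 m
I = 68.9 * 0.52116^2
= 68.9 * 0.271608
= 18.714 kg*m^2

18.714 kg*m^2


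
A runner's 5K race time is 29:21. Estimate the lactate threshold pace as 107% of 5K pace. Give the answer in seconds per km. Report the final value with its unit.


Total race time = 29*60 + 21 = 1761 seconds
5K pace = 1761 / 5 = 352.2 sec/km
LT pace = 352.2 * 1.07 = 376.85 sec/km

376.85 s/km


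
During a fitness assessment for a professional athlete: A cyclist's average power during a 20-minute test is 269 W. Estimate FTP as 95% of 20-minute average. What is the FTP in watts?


FTP = 20-min power * 0.95
= 269 * 0.95
= 255.55 W

255.55 W


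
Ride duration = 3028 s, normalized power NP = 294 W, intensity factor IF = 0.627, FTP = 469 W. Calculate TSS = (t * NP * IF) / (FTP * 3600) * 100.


Numerator = 3028 * 294 * 0.627 = 558175.464
Denominator = 469 * 3600 = 1688400
TSS = 558175.464 / 1688400 * 100
= 33.06

33.06 TSS


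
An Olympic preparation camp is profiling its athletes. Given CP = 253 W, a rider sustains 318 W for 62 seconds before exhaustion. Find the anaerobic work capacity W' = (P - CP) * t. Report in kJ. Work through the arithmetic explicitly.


Excess power = 318 - 253 = 65 W
Work above CP = 65 * 62 = 4030 J
W' = 4.03 kJ

4.03 kJ


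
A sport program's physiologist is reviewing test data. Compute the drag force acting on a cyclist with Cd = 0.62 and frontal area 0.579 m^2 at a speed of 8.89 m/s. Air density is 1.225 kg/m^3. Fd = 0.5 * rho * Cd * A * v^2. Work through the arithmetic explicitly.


Step 1: v^2 = 79.0321
Step 2: Fd = 0.5 * 1.225 * 0.62 * 0.579 * 79.0321
= 17.377 N

17.377 N


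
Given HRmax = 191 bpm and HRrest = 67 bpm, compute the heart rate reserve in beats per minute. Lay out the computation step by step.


Heart rate reserve = maximum HR minus resting HR
HRR = 191 - 67 = 124 bpm

124 bpm


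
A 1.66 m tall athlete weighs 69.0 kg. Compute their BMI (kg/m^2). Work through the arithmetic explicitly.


height^2 = 2.7556 m^2
BMI = 69.0 / 2.7556 = 25.04 kg/m^2

25.04 kg/m^2


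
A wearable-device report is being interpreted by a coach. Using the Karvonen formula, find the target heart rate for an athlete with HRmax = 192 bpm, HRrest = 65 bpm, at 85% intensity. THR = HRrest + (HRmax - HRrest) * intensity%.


HRR = 192 - 65 = 127
THR = 65 + 127 * 0.85
= 65 + 107.95
= 172.95 bpm

172.95 bpm


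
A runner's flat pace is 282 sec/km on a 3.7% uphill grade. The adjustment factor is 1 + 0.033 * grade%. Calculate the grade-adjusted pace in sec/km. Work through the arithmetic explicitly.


Factor = 1 + 0.033 * 3.7 = 1.1221
Adjusted pace = 282 * 1.1221
= 316.43 sec/km

316.43 s/km


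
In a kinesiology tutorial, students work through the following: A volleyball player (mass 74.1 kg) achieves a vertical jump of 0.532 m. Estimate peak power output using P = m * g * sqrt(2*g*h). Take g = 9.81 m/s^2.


2 * g * h = 2 * 9.81 * 0.532 = 10.43784
sqrt(10.43784) = 3.230765 m/s
P = 74.1 * 9.81 * 3.230765 = 2348.51 W

2348.51 W


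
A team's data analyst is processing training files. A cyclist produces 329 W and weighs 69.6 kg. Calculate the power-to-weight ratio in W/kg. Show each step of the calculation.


P/W = power / mass
= 329 / 69.6
= 4.727 W/kg

4.727 W/kg


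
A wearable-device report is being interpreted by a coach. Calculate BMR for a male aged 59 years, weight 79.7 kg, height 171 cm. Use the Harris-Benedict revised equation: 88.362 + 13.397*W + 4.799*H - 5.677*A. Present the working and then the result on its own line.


Substituting values:
W term = 13.397 * 79.7 = 1067.7409
H term = 4.799 * 171 = 820.629
A term = 5.677 * 59 = 334.943
BMR = 1641.79 kcal/day

1641.79 kcal/day


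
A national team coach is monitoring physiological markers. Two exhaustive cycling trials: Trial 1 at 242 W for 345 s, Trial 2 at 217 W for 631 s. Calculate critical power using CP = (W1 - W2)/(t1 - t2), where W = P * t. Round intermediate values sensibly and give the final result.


W1 = 242 * 345 = 83490 J
W2 = 217 * 631 = 136927 J
CP = (83490 - 136927) / (345 - 631)
= -53437 / -286
= 186.84 W

186.84 W


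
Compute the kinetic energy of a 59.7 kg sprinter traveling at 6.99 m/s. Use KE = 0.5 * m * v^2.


Velocity squared = 48.8601
KE = 0.5 * 59.7 * 48.8601 = 1458.47 J

1458.47 J


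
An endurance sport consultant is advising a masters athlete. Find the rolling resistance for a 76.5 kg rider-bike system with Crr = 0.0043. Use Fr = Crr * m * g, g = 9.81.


m * g = 76.5 * 9.81 = 750.465 N
Fr = 0.0043 * 750.465 = 3.227 N

3.227 N


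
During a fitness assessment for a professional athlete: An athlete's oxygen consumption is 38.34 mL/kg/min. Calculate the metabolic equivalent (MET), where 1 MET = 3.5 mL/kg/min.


MET = VO2 / 3.5
= 38.34 / 3.5
= 10.95 METs

10.95 METs


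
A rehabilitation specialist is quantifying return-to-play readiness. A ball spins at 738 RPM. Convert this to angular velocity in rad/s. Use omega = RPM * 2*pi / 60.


omega = 738 * 2 * pi / 60
= 738 * 6.28318531 / 60
= 4636.991 / 60
= 77.283 rad/s

77.283 rad/s


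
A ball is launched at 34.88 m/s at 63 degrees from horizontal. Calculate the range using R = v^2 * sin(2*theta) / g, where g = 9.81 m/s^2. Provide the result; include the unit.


sin(2 * 63) = sin(126) = 0.809017
v^2 = 34.88^2 = 1216.6144
R = 1216.6144 * 0.809017 / 9.81
= 100.332 m

100.332 m


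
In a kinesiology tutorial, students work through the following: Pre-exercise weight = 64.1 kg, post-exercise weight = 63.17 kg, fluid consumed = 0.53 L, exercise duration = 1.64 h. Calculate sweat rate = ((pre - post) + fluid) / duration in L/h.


Weight loss = 64.1 - 63.17 = 0.93 kg (approx L)
Total sweat = 0.93 + 0.53 = 1.46 L
Sweat rate = 1.46 / 1.64 = 0.89 L/h

0.89 L/h


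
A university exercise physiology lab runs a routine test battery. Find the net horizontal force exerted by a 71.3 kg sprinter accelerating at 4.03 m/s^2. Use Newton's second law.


Newton's second law: F = m * a
F = 71.3 * 4.03 = 287.34 N

287.34 N


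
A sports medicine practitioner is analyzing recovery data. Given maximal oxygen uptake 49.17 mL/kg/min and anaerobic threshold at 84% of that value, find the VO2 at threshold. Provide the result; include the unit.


Percentage as decimal = 0.84
VO2 at AT = 49.17 * 0.84 = 41.3 mL/kg/min

41.3 mL/kg/min


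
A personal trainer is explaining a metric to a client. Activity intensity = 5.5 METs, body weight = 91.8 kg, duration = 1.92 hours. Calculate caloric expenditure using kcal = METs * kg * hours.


kcal = 5.5 * 91.8 * 1.92
= 504.9 * 1.92
= 969.41 kcal

969.41 kcal


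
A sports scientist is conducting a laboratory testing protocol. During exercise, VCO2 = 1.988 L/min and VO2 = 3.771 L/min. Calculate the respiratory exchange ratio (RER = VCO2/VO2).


RER = VCO2 / VO2
= 1.988 / 3.771
= 0.5272

0.5272


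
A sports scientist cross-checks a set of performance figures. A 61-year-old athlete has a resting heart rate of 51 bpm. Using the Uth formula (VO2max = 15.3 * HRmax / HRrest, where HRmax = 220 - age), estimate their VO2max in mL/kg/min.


HRmax = 220 - 61 = 159 bpm
Ratio = HRmax / HRrest = 159 / 51 = 3.1176
VO2max = 15.3 * 3.1176 = 47.7 mL/kg/min

47.7 mL/kg/min


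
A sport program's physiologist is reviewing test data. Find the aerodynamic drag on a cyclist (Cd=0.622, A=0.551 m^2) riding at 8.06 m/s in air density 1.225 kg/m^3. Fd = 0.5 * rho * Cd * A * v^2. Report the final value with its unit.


Fd = 0.5 * 1.225 * 0.622 * 0.551 * 8.06^2
= 0.5 * 1.225 * 0.622 * 0.551 * 64.9636
= 13.637 N

13.637 N


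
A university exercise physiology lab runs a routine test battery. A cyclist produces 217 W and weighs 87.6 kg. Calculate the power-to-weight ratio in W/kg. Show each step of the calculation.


P/W = power / mass
= 217 / 87.6
= 2.477 W/kg

2.477 W/kg


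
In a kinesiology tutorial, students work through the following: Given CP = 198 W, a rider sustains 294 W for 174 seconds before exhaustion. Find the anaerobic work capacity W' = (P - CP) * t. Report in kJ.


Excess power = 294 - 198 = 96 W
Work above CP = 96 * 174 = 16704 J
W' = 16.704 kJ

16.704 kJ


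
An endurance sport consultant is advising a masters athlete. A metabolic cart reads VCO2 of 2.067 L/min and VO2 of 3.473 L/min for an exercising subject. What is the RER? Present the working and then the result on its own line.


RER = VCO2 / VO2 = 2.067 / 3.473 = 0.5952

0.5952


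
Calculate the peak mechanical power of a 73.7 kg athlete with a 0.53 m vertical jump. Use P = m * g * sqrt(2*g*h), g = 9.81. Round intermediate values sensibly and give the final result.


First, sqrt(2gh) = sqrt(2 * 9.81 * 0.53)
= sqrt(10.3986) = 3.224686 m/s
Power = 73.7 * 9.81 * 3.224686 = 2331.44 W

2331.44 W


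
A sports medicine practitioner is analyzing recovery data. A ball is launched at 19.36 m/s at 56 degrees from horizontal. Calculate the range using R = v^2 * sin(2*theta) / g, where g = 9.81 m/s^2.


sin(2 * 56) = sin(112) = 0.927184
v^2 = 19.36^2 = 374.8096
R = 374.8096 * 0.927184 / 9.81
= 35.425 m

35.425 m


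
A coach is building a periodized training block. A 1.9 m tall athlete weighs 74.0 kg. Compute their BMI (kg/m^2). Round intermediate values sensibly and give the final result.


height^2 = 3.61 m^2
BMI = 74.0 / 3.61 = 20.5 kg/m^2

20.5 kg/m^2


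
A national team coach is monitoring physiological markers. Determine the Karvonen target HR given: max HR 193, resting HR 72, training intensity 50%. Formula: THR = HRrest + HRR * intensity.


HRR = HRmax - HRrest = 193 - 72 = 121
THR = 72 + 121 * 0.5
= 132.5 bpm

132.5 bpm


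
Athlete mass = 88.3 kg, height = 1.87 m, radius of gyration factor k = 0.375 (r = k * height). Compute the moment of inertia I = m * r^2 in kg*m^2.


r = k * height = 0.375 * 1.87 = 0.70125 m
r^2 = 0.70125^2 = 0.491752
I = 88.3 * 0.491752 = 43.422 kg*m^2

43.422 kg*m^2


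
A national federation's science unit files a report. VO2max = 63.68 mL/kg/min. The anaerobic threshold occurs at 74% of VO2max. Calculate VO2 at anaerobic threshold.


AT fraction = 74 / 100 = 0.74
AT VO2 = 63.68 * 0.74
= 47.12 mL/kg/min

47.12 mL/kg/min


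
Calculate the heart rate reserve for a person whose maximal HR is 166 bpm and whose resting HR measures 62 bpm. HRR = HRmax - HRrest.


HRmax = 166 bpm
HRrest = 62 bpm
HRR = 166 - 62 = 104 bpm

104 bpm


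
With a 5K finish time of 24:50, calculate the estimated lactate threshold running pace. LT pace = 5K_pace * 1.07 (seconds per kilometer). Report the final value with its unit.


Race duration = 1490 s for 5 km
Average pace = 1490 / 5 = 298.0 s/km
LT pace = 298.0 * 1.07
= 318.86 s/km

318.86 s/km


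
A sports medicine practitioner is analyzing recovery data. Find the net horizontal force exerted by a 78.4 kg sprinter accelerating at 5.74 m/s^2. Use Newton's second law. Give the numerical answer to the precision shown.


Newton's second law: F = m * a
F = 78.4 * 5.74 = 450.02 N

450.02 N


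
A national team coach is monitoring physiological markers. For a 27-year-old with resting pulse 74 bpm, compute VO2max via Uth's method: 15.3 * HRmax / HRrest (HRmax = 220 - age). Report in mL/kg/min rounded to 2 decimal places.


Step 1: HRmax = 220 - 27 = 193 bpm
Step 2: Ratio = 193 / 74 = 2.6081
Step 3: VO2max = 15.3 * 2.6081 = 39.9 mL/kg/min

39.9 mL/kg/min


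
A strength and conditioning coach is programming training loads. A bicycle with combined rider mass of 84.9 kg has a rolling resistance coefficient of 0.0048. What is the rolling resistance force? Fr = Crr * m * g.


Fr = 0.0048 * 84.9 * 9.81
= 0.40752 * 9.81
= 3.998 N

3.998 N


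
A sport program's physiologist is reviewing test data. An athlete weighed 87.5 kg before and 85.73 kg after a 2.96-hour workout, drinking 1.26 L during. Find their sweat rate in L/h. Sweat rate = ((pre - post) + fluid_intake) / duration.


Body mass change = 1.77 kg
Total sweat loss = 1.77 + 1.26 = 3.03 L
Rate = 3.03 / 2.96 = 1.024 L/h

1.024 L/h


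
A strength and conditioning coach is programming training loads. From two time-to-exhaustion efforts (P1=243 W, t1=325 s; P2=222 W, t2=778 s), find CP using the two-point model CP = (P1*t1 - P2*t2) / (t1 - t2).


Work in trial 1 = 78975 J
Work in trial 2 = 172716 J
Delta work = -93741 J
Delta time = -453 s
CP = -93741 / -453 = 206.93 W

206.93 W


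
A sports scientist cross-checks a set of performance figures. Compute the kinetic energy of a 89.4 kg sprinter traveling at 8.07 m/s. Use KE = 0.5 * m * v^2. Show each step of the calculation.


Velocity squared = 65.1249
KE = 0.5 * 89.4 * 65.1249 = 2911.08 J

2911.08 J


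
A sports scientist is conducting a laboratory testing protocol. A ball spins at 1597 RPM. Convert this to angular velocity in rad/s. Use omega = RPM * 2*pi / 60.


omega = 1597 * 2 * pi / 60
= 1597 * 6.28318531 / 60
= 10034.247 / 60
= 167.237 rad/s

167.237 rad/s


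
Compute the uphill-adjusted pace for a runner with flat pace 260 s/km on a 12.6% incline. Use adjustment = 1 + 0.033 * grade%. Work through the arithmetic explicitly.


Adjustment factor = 1 + 0.033 * 12.6 = 1.4158
Grade-adjusted pace = 260 * 1.4158 = 368.11 s/km

368.11 s/km


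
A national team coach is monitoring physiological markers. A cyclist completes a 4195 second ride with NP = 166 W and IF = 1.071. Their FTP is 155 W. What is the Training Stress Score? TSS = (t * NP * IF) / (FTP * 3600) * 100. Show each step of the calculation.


t * NP * IF = 4195 * 166 * 1.071 = 745812.27
FTP * 3600 = 558000
TSS = (745812.27 / 558000) * 100 = 133.66

133.66 TSS


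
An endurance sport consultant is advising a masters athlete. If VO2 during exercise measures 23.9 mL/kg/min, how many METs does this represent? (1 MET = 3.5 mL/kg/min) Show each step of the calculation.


METs = VO2 / 3.5 = 23.9 / 3.5 = 6.83

6.83 METs


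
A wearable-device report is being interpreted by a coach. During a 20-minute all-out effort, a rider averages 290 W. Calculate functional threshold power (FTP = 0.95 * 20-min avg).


FTP = 0.95 * 290
= 275.5 W

275.5 W


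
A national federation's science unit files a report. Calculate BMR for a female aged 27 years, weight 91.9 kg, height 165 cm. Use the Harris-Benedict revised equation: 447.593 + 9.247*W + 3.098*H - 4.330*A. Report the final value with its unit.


Substituting values:
W term = 9.247 * 91.9 = 849.7993
H term = 3.098 * 165 = 511.17
A term = 4.330 * 27 = 116.91
BMR = 1691.65 kcal/day

1691.65 kcal/day


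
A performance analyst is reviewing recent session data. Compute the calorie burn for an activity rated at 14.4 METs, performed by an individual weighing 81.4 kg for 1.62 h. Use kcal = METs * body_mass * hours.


Product of METs and mass = 14.4 * 81.4 = 1172.16
Total kcal = 1172.16 * 1.62 = 1898.9 kcal

1898.9 kcal


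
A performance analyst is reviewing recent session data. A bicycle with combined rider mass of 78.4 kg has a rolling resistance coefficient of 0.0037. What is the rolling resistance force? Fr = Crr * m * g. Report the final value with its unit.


Fr = 0.0037 * 78.4 * 9.81
= 0.29008 * 9.81
= 2.846 N

2.846 N


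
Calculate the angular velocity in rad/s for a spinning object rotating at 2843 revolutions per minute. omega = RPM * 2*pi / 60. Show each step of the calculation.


omega = RPM * 2*pi / 60
= 2843 * 6.28318531 / 60
= 297.718 rad/s

297.718 rad/s


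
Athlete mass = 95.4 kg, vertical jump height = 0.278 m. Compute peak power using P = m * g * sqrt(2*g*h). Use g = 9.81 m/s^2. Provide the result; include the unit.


sqrt(2 * 9.81 * 0.278) = sqrt(5.45436) = 2.335457 m/s
P = 95.4 * 9.81 * 2.335457
= 2185.69 W

2185.69 W


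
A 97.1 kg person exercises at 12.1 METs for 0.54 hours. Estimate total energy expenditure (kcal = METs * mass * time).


Energy = METs * mass(kg) * time(h)
= 12.1 * 97.1 * 0.54
= 634.45 kcal

634.45 kcal


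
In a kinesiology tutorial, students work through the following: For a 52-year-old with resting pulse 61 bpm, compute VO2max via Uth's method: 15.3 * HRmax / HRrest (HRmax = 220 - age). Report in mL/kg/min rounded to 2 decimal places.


Step 1: HRmax = 220 - 52 = 168 bpm
Step 2: Ratio = 168 / 61 = 2.7541
Step 3: VO2max = 15.3 * 2.7541 = 42.14 mL/kg/min

42.14 mL/kg/min


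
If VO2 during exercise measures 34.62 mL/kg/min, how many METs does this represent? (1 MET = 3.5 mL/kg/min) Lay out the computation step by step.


METs = VO2 / 3.5 = 34.62 / 3.5 = 9.89

9.89 METs


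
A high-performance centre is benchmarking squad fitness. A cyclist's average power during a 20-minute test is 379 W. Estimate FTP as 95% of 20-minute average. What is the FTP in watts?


FTP = 20-min power * 0.95
= 379 * 0.95
= 360.05 W

360.05 W


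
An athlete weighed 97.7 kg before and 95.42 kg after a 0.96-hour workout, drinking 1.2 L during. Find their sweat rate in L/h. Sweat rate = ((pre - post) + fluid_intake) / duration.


Body mass change = 2.28 kg
Total sweat loss = 2.28 + 1.2 = 3.48 L
Rate = 3.48 / 0.96 = 3.625 L/h

3.625 L/h


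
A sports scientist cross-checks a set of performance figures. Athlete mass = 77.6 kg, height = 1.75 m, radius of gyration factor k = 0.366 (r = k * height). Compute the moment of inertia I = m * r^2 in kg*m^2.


r = k * height = 0.366 * 1.75 = 0.6405 m
r^2 = 0.6405^2 = 0.41024
I = 77.6 * 0.41024 = 31.835 kg*m^2

31.835 kg*m^2


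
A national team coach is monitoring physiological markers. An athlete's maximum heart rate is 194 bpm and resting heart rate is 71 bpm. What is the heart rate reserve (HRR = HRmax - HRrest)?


HRR = HRmax - HRrest
= 194 - 71
= 123 bpm

123 bpm


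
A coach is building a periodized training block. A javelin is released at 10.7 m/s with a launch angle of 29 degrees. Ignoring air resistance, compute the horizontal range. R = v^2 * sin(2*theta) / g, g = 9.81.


Launch speed squared = 114.49
sin(2 * 29 deg) = 0.848048
Range = 114.49 * 0.848048 / 9.81
= 9.897 m

9.897 m


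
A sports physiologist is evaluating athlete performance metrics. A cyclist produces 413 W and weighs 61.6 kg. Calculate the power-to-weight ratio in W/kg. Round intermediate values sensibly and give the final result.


P/W = power / mass
= 413 / 61.6
= 6.705 W/kg

6.705 W/kg


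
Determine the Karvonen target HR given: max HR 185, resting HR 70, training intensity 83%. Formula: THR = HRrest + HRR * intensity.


HRR = HRmax - HRrest = 185 - 70 = 115
THR = 70 + 115 * 0.83
= 165.45 bpm

165.45 bpm


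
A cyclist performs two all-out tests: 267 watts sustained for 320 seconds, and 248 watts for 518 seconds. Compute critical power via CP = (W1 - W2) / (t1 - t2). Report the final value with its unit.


W1 = P1 * t1 = 267 * 320 = 85440 J
W2 = P2 * t2 = 248 * 518 = 128464 J
CP = (85440 - 128464) / (320 - 518)
= 217.29 W

217.29 W


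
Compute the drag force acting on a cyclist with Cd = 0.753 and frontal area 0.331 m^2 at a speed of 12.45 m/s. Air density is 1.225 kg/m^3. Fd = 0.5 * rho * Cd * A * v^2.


Step 1: v^2 = 155.0025
Step 2: Fd = 0.5 * 1.225 * 0.753 * 0.331 * 155.0025
= 23.663 N

23.663 N


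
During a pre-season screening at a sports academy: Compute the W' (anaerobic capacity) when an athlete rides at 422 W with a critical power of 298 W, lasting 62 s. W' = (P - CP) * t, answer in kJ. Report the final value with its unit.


Above-CP power = 124 W
Duration = 62 s
W' = 124 * 62 = 7688 J
Convert: 7688 / 1000 = 7.688 kJ

7.688 kJ


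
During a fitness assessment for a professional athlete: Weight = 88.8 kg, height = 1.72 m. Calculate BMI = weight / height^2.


height^2 = 1.72^2 = 2.9584
BMI = 88.8 / 2.9584 = 30.02 kg/m^2

30.02 kg/m^2


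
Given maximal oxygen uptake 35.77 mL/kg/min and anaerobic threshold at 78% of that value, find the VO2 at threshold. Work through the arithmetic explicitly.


Percentage as decimal = 0.78
VO2 at AT = 35.77 * 0.78 = 27.9 mL/kg/min

27.9 mL/kg/min


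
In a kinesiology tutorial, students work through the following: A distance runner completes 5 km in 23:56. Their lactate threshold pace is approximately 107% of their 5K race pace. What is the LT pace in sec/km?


Convert to seconds: 23 min 56 s = 1436 s
Pace per km = 1436 / 5 = 287.2 s/km
LT pace = 287.2 * 1.07 = 307.3 s/km

307.3 s/km


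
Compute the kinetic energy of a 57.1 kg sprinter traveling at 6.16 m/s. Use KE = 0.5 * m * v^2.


Velocity squared = 37.9456
KE = 0.5 * 57.1 * 37.9456 = 1083.35 J

1083.35 J


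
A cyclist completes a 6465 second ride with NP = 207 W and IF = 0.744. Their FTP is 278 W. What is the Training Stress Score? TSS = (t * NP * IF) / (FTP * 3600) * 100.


t * NP * IF = 6465 * 207 * 0.744 = 995661.72
FTP * 3600 = 1000800
TSS = (995661.72 / 1000800) * 100 = 99.49

99.49 TSS


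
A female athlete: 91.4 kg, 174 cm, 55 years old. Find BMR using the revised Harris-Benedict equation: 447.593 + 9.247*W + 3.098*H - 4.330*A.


Intercept = 447.593
Weight contribution = 9.247 * 91.4 = 845.1758
Height contribution = 3.098 * 174 = 539.052
Age contribution = 4.33 * 55 = 238.15
BMR = 447.593 + 845.1758 + 539.052 - 238.15
= 1593.67 kcal/day

1593.67 kcal/day


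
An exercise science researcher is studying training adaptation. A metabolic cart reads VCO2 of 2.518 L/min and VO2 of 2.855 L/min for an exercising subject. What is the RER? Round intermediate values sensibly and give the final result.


RER = VCO2 / VO2 = 2.518 / 2.855 = 0.882

0.882


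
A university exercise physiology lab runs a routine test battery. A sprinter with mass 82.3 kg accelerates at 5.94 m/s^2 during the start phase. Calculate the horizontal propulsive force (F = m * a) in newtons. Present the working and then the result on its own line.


F = m * a
= 82.3 * 5.94
= 488.86 N

488.86 N


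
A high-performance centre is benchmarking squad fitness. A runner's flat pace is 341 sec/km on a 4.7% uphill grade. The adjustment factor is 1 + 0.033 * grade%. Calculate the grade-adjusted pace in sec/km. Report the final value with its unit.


Factor = 1 + 0.033 * 4.7 = 1.1551
Adjusted pace = 341 * 1.1551
= 393.89 sec/km

393.89 s/km


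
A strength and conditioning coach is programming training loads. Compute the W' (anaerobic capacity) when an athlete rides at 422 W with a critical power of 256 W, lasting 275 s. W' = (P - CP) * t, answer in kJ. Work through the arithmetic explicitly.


Above-CP power = 166 W
Duration = 275 s
W' = 166 * 275 = 45650 J
Convert: 45650 / 1000 = 45.65 kJ

45.65 kJ


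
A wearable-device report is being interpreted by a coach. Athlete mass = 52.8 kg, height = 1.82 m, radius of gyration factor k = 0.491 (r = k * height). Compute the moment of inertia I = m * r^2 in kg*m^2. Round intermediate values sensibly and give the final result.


r = k * height = 0.491 * 1.82 = 0.89362 m
r^2 = 0.89362^2 = 0.798557
I = 52.8 * 0.798557 = 42.164 kg*m^2

42.164 kg*m^2


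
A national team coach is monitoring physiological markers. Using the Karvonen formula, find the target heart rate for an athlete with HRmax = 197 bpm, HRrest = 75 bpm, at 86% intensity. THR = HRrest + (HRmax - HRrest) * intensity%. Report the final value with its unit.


HRR = 197 - 75 = 122
THR = 75 + 122 * 0.86
= 75 + 104.92
= 179.92 bpm

179.92 bpm


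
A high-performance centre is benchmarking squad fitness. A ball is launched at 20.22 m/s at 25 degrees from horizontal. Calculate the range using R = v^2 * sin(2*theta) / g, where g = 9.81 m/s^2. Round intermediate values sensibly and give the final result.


sin(2 * 25) = sin(50) = 0.766044
v^2 = 20.22^2 = 408.8484
R = 408.8484 * 0.766044 / 9.81
= 31.926 m

31.926 m


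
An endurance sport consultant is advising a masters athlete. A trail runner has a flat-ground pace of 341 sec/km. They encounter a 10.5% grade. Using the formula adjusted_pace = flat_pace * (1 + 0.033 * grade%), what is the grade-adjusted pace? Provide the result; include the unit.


Grade factor = 1 + 0.033 * 10.5 = 1.3465
Adjusted = 341 * 1.3465 = 459.16 sec/km

459.16 s/km


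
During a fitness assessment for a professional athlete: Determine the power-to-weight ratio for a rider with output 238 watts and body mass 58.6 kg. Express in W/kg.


P/W = 238 / 58.6 = 4.061 W/kg

4.061 W/kg


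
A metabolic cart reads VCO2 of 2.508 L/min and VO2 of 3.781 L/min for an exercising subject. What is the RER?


RER = VCO2 / VO2 = 2.508 / 3.781 = 0.6633

0.6633


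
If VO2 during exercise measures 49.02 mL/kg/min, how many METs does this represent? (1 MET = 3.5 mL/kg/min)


METs = VO2 / 3.5 = 49.02 / 3.5 = 14.01

14.01 METs


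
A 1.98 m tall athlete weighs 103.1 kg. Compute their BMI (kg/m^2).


height^2 = 3.9204 m^2
BMI = 103.1 / 3.9204 = 26.3 kg/m^2

26.3 kg/m^2


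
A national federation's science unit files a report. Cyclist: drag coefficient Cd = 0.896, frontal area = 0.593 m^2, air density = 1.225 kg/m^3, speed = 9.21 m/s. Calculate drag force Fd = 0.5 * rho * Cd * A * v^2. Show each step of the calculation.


v^2 = 9.21^2 = 84.8241
Fd = 0.5 * 1.225 * 0.896 * 0.593 * 84.8241
= 27.605 N

27.605 N


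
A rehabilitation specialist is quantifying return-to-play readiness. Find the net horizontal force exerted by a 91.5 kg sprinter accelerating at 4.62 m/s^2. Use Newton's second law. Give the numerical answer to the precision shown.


Newton's second law: F = m * a
F = 91.5 * 4.62 = 422.73 N

422.73 N


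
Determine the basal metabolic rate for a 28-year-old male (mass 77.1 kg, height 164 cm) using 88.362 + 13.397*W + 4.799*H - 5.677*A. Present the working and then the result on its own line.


BMR = 88.362 + 13.397*77.1 + 4.799*164 - 5.677*28
= 1749.35 kcal/day

1749.35 kcal/day


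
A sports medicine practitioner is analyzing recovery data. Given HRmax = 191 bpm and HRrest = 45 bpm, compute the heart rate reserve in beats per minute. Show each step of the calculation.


Heart rate reserve = maximum HR minus resting HR
HRR = 191 - 45 = 146 bpm

146 bpm


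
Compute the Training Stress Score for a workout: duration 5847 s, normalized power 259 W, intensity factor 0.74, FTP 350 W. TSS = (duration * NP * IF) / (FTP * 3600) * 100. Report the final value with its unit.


Product = 5847 * 259 * 0.74 = 1120636.02
Base = 350 * 3600 = 1260000
TSS = 1120636.02 / 1260000 * 100 = 88.94

88.94 TSS


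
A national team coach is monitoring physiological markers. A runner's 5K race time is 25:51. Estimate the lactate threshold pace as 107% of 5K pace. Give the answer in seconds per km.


Total race time = 25*60 + 51 = 1551 seconds
5K pace = 1551 / 5 = 310.2 sec/km
LT pace = 310.2 * 1.07 = 331.91 sec/km

331.91 s/km


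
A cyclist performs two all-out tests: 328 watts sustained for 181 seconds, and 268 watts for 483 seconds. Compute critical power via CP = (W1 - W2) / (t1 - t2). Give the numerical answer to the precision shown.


W1 = P1 * t1 = 328 * 181 = 59368 J
W2 = P2 * t2 = 268 * 483 = 129444 J
CP = (59368 - 129444) / (181 - 483)
= 232.04 W

232.04 W


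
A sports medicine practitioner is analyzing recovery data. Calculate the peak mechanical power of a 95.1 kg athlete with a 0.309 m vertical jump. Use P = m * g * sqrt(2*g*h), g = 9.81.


First, sqrt(2gh) = sqrt(2 * 9.81 * 0.309)
= sqrt(6.06258) = 2.462231 m/s
Power = 95.1 * 9.81 * 2.462231 = 2297.09 W

2297.09 W


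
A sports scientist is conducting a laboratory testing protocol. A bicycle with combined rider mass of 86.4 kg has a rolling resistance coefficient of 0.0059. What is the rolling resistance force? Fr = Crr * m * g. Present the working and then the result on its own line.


Fr = 0.0059 * 86.4 * 9.81
= 0.50976 * 9.81
= 5.001 N

5.001 N


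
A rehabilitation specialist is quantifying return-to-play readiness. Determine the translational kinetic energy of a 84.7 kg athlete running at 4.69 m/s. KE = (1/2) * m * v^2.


KE = 0.5 * m * v^2
= 0.5 * 84.7 * 4.69^2
= 0.5 * 84.7 * 21.9961
= 931.53 J

931.53 J


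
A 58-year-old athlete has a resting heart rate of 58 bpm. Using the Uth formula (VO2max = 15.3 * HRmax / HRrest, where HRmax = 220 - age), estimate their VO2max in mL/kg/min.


HRmax = 220 - 58 = 162 bpm
Ratio = HRmax / HRrest = 162 / 58 = 2.7931
VO2max = 15.3 * 2.7931 = 42.73 mL/kg/min

42.73 mL/kg/min


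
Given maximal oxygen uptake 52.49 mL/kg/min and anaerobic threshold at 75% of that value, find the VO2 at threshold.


Percentage as decimal = 0.75
VO2 at AT = 52.49 * 0.75 = 39.37 mL/kg/min

39.37 mL/kg/min


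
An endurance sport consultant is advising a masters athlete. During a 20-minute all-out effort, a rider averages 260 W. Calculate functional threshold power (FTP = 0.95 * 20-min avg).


FTP = 0.95 * 260
= 247.0 W

247.0 W


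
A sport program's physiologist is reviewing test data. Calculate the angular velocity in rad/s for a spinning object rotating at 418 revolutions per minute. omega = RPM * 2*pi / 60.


omega = RPM * 2*pi / 60
= 418 * 6.28318531 / 60
= 43.773 rad/s

43.773 rad/s


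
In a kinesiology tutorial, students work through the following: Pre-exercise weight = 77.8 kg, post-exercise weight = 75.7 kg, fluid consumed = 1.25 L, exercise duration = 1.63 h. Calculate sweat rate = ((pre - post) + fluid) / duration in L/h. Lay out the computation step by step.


Weight loss = 77.8 - 75.7 = 2.1 kg (approx L)
Total sweat = 2.1 + 1.25 = 3.35 L
Sweat rate = 3.35 / 1.63 = 2.055 L/h

2.055 L/h


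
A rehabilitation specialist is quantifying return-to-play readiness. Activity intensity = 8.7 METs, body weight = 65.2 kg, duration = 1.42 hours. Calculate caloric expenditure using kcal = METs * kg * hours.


kcal = 8.7 * 65.2 * 1.42
= 567.24 * 1.42
= 805.48 kcal

805.48 kcal


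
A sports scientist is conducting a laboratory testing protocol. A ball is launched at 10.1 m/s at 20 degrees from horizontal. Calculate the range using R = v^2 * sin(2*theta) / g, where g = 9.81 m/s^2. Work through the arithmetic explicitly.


sin(2 * 20) = sin(40) = 0.642788
v^2 = 10.1^2 = 102.01
R = 102.01 * 0.642788 / 9.81
= 6.684 m

6.684 m


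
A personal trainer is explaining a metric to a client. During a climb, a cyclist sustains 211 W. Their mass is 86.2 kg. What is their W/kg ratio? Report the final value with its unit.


Power-to-weight = 211 W / 86.2 kg
= 2.448 W/kg

2.448 W/kg


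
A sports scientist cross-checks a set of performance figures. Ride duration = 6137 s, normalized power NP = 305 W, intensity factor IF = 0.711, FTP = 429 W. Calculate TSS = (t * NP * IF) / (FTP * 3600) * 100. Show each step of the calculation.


Numerator = 6137 * 305 * 0.711 = 1330839.135
Denominator = 429 * 3600 = 1544400
TSS = 1330839.135 / 1544400 * 100
= 86.17

86.17 TSS


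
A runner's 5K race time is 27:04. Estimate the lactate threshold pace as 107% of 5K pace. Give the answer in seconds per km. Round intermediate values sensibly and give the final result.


Total race time = 27*60 + 4 = 1624 seconds
5K pace = 1624 / 5 = 324.8 sec/km
LT pace = 324.8 * 1.07 = 347.54 sec/km

347.54 s/km


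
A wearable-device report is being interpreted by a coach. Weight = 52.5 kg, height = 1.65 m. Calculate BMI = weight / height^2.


height^2 = 1.65^2 = 2.7225
BMI = 52.5 / 2.7225 = 19.28 kg/m^2

19.28 kg/m^2


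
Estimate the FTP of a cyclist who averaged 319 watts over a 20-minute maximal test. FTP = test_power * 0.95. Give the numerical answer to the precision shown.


FTP = 319 * 0.95 = 303.05 W

303.05 W


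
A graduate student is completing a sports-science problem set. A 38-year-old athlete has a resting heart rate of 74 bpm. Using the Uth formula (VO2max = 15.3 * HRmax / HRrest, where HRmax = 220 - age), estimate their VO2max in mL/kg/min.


HRmax = 220 - 38 = 182 bpm
Ratio = HRmax / HRrest = 182 / 74 = 2.4595
VO2max = 15.3 * 2.4595 = 37.63 mL/kg/min

37.63 mL/kg/min


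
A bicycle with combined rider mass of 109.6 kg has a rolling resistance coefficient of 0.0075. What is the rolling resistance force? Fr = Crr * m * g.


Fr = 0.0075 * 109.6 * 9.81
= 0.822 * 9.81
= 8.064 N

8.064 N


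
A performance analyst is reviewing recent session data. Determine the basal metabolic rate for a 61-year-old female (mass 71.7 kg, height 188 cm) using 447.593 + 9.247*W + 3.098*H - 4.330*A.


BMR = 447.593 + 9.247*71.7 + 3.098*188 - 4.330*61
= 1428.9 kcal/day

1428.9 kcal/day


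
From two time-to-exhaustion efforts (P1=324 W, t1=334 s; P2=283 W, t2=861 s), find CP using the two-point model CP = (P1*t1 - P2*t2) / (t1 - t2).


Work in trial 1 = 108216 J
Work in trial 2 = 243663 J
Delta work = -135447 J
Delta time = -527 s
CP = -135447 / -527 = 257.02 W

257.02 W


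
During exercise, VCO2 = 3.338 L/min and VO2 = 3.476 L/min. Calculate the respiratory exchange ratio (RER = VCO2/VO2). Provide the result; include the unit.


RER = VCO2 / VO2
= 3.338 / 3.476
= 0.9603

0.9603


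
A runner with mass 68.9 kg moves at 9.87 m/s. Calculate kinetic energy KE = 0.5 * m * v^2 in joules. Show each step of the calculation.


v^2 = 9.87^2 = 97.4169
KE = 0.5 * 68.9 * 97.4169
= 3356.01 J

3356.01 J


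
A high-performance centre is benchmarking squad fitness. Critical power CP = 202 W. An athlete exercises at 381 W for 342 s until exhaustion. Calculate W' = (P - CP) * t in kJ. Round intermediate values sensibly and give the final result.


P - CP = 381 - 202 = 179 W
W' = 179 * 342 = 61218 J
= 61218 / 1000 = 61.218 kJ

61.218 kJ


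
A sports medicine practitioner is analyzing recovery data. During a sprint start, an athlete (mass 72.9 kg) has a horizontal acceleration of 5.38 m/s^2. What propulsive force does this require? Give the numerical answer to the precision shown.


Propulsive force = mass * acceleration
= 72.9 kg * 5.38 m/s^2
= 392.2 N

392.2 N


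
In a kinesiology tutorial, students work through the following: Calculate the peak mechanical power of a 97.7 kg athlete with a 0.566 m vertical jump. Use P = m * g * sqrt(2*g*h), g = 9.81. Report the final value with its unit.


First, sqrt(2gh) = sqrt(2 * 9.81 * 0.566)
= sqrt(11.10492) = 3.332405 m/s
Power = 97.7 * 9.81 * 3.332405 = 3193.9 W

3193.9 W


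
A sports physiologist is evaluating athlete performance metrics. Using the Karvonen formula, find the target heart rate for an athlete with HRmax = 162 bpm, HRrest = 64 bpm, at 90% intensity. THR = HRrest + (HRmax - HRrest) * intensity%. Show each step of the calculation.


HRR = 162 - 64 = 98
THR = 64 + 98 * 0.9
= 64 + 88.2
= 152.2 bpm

152.2 bpm


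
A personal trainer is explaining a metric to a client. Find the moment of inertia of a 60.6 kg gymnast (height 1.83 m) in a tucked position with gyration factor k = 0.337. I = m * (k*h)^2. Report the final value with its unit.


Radius of gyration = 0.337 * 1.83 = 0.61671 m
I = 60.6 * 0.61671^2
= 60.6 * 0.380331
= 23.048 kg*m^2

23.048 kg*m^2


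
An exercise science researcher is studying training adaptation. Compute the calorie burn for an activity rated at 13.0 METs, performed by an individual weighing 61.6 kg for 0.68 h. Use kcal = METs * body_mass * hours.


Product of METs and mass = 13.0 * 61.6 = 800.8
Total kcal = 800.8 * 0.68 = 544.54 kcal

544.54 kcal


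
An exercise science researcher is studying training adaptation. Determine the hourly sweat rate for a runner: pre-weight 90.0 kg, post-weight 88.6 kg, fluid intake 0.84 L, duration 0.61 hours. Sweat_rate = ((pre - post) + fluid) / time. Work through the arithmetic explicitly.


Mass lost = 90.0 - 88.6 = 1.4 kg
Add fluid consumed: 1.4 + 0.84 = 2.24 L total sweat
Sweat rate = 2.24 / 0.61 = 3.672 L/h

3.672 L/h


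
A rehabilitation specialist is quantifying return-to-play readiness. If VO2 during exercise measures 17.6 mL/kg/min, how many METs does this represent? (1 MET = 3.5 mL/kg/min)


METs = VO2 / 3.5 = 17.6 / 3.5 = 5.03

5.03 METs


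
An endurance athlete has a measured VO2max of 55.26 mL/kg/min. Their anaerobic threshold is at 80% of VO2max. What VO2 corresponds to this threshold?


Anaerobic threshold VO2 = VO2max * 80%
= 55.26 * 0.8
= 44.21 mL/kg/min

44.21 mL/kg/min


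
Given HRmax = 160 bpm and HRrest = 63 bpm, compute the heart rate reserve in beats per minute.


Heart rate reserve = maximum HR minus resting HR
HRR = 160 - 63 = 97 bpm

97 bpm


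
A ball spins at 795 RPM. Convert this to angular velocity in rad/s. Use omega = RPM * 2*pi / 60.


omega = 795 * 2 * pi / 60
= 795 * 6.28318531 / 60
= 4995.132 / 60
= 83.252 rad/s

83.252 rad/s


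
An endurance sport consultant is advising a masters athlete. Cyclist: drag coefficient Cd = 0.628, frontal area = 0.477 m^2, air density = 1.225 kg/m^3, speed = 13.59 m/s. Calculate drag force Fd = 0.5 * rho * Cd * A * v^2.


v^2 = 13.59^2 = 184.6881
Fd = 0.5 * 1.225 * 0.628 * 0.477 * 184.6881
= 33.886 N

33.886 N


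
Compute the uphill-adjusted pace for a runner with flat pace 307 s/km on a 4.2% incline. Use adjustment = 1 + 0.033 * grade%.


Adjustment factor = 1 + 0.033 * 4.2 = 1.1386
Grade-adjusted pace = 307 * 1.1386 = 349.55 s/km

349.55 s/km


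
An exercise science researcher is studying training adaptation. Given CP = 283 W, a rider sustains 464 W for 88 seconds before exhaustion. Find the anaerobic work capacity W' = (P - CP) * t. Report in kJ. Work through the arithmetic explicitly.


Excess power = 464 - 283 = 181 W
Work above CP = 181 * 88 = 15928 J
W' = 15.928 kJ

15.928 kJ


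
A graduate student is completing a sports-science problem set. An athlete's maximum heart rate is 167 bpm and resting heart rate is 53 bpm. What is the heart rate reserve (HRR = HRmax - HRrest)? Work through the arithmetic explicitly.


HRR = HRmax - HRrest
= 167 - 53
= 114 bpm

114 bpm


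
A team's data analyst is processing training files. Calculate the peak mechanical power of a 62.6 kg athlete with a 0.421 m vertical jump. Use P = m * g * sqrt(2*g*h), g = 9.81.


First, sqrt(2gh) = sqrt(2 * 9.81 * 0.421)
= sqrt(8.26002) = 2.874025 m/s
Power = 62.6 * 9.81 * 2.874025 = 1764.96 W

1764.96 W


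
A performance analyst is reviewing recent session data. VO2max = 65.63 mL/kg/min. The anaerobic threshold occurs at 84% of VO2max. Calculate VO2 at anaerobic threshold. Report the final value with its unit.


AT fraction = 84 / 100 = 0.84
AT VO2 = 65.63 * 0.84
= 55.13 mL/kg/min

55.13 mL/kg/min


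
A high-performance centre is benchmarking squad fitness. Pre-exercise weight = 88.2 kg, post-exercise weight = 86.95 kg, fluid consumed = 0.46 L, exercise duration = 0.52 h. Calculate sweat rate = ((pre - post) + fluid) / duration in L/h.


Weight loss = 88.2 - 86.95 = 1.25 kg (approx L)
Total sweat = 1.25 + 0.46 = 1.71 L
Sweat rate = 1.71 / 0.52 = 3.288 L/h

3.288 L/h


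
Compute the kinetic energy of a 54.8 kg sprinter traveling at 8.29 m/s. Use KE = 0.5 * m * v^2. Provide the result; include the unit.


Velocity squared = 68.7241
KE = 0.5 * 54.8 * 68.7241 = 1883.04 J

1883.04 J


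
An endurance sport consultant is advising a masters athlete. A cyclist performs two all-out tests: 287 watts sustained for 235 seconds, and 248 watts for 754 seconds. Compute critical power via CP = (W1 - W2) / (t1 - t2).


W1 = P1 * t1 = 287 * 235 = 67445 J
W2 = P2 * t2 = 248 * 754 = 186992 J
CP = (67445 - 186992) / (235 - 754)
= 230.34 W

230.34 W
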